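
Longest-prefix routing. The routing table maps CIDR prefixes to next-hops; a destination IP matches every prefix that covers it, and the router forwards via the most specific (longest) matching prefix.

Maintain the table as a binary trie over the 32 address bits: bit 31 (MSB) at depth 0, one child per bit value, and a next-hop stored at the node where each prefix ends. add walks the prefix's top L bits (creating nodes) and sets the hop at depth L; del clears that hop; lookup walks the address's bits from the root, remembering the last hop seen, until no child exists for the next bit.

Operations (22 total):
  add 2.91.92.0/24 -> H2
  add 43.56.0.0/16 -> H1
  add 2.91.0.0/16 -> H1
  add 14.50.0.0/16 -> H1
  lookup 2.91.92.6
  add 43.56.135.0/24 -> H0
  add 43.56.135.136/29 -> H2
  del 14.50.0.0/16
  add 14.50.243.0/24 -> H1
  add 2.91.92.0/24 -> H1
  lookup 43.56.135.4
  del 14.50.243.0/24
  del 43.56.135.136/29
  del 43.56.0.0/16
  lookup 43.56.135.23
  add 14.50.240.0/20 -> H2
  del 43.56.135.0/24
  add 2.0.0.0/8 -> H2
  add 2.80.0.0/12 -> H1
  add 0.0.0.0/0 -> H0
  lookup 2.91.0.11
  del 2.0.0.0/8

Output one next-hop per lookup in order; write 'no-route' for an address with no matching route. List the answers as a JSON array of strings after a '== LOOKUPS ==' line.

Apply in order:
  add 2.91.92.0/24 -> H2 at depth 24
  add 43.56.0.0/16 -> H1 at depth 16
  add 2.91.0.0/16 -> H1 at depth 16
  add 14.50.0.0/16 -> H1 at depth 16
  Q 2.91.92.6: descend 000000100101101101011100 ; hops seen [H1,H2] ; pick H2
  add 43.56.135.0/24 -> H0 at depth 24
  add 43.56.135.136/29 -> H2 at depth 29
  - 14.50.0.0/16 clear@16
  add 14.50.243.0/24 -> H1 at depth 24
  add 2.91.92.0/24 -> H1 at depth 24
  Q 43.56.135.4: descend 001010110011100010000111 ; hops seen [H1,H0] ; pick H0
  - 14.50.243.0/24 clear@24
  - 43.56.135.136/29 clear@29
  - 43.56.0.0/16 clear@16
  Q 43.56.135.23: descend 001010110011100010000111 ; hops seen [H0] ; pick H0
  add 14.50.240.0/20 -> H2 at depth 20
  - 43.56.135.0/24 clear@24
  add 2.0.0.0/8 -> H2 at depth 8
  add 2.80.0.0/12 -> H1 at depth 12
  add 0.0.0.0/0 -> H0 at depth 0
  Q 2.91.0.11: descend 00000010010110110 ; hops seen [H0,H2,H1,H1] ; pick H1
  - 2.0.0.0/8 clear@8

== LOOKUPS ==
["H2","H0","H0","H1"]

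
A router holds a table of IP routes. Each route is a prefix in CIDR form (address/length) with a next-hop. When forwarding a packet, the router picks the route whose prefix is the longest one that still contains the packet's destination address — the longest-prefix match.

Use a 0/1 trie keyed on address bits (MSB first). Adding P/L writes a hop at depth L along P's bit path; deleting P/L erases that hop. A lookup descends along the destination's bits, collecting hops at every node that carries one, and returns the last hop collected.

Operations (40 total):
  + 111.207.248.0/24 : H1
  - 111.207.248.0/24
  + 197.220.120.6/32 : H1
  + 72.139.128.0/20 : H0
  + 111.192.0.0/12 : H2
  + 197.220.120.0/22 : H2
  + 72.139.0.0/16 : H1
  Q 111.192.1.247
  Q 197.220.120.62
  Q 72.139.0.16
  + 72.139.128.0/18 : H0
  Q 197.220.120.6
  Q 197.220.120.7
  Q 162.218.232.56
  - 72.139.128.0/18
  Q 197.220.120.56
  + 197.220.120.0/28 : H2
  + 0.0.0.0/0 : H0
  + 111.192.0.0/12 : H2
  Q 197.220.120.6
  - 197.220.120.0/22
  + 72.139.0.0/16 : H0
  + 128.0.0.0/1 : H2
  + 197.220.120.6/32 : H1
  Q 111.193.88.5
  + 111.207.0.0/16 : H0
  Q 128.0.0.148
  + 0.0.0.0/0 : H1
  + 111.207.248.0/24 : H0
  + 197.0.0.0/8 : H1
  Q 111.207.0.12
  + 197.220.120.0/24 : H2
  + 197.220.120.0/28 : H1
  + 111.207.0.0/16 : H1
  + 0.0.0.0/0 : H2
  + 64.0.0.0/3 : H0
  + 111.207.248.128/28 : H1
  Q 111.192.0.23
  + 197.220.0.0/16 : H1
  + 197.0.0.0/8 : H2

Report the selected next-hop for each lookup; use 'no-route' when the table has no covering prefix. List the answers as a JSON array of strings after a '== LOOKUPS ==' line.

Process each operation:
  add 111.207.248.0/24 -> H1 at depth 24
  del 111.207.248.0/24 (clear depth 24)
  add 197.220.120.6/32 -> H1 at depth 32
  add 72.139.128.0/20 -> H0 at depth 20
  add 111.192.0.0/12 -> H2 at depth 12
  add 197.220.120.0/22 -> H2 at depth 22
  add 72.139.0.0/16 -> H1 at depth 16
  Q 111.192.1.247: descend 011011111100 ; hops seen [H2] ; pick H2
  Q 197.220.120.62: descend 11000101110111000111100000 ; hops seen [H2] ; pick H2
  Q 72.139.0.16: descend 0100100010001011 ; hops seen [H1] ; pick H1
  add 72.139.128.0/18 -> H0 at depth 18
  Q 197.220.120.6: descend 11000101110111000111100000000110 ; hops seen [H2,H1] ; pick H1
  Q 197.220.120.7: descend 1100010111011100011110000000011 ; hops seen [H2] ; pick H2
  Q 162.218.232.56: descend 1 ; hops seen [∅] ; pick no-route
  del 72.139.128.0/18 (clear depth 18)
  Q 197.220.120.56: descend 11000101110111000111100000 ; hops seen [H2] ; pick H2
  add 197.220.120.0/28 -> H2 at depth 28
  add 0.0.0.0/0 -> H0 at depth 0
  add 111.192.0.0/12 -> H2 at depth 12
  Q 197.220.120.6: descend 11000101110111000111100000000110 ; hops seen [H0,H2,H2,H1] ; pick H1
  del 197.220.120.0/22 (clear depth 22)
  add 72.139.0.0/16 -> H0 at depth 16
  add 128.0.0.0/1 -> H2 at depth 1
  add 197.220.120.6/32 -> H1 at depth 32
  Q 111.193.88.5: descend 011011111100 ; hops seen [H0,H2] ; pick H2
  add 111.207.0.0/16 -> H0 at depth 16
  Q 128.0.0.148: descend 1 ; hops seen [H0,H2] ; pick H2
  add 0.0.0.0/0 -> H1 at depth 0
  add 111.207.248.0/24 -> H0 at depth 24
  add 197.0.0.0/8 -> H1 at depth 8
  Q 111.207.0.12: descend 0110111111001111 ; hops seen [H1,H2,H0] ; pick H0
  add 197.220.120.0/24 -> H2 at depth 24
  add 197.220.120.0/28 -> H1 at depth 28
  add 111.207.0.0/16 -> H1 at depth 16
  add 0.0.0.0/0 -> H2 at depth 0
  add 64.0.0.0/3 -> H0 at depth 3
  add 111.207.248.128/28 -> H1 at depth 28
  Q 111.192.0.23: descend 011011111100 ; hops seen [H2,H2] ; pick H2
  add 197.220.0.0/16 -> H1 at depth 16
  add 197.0.0.0/8 -> H2 at depth 8

== LOOKUPS ==
["H2","H2","H1","H1","H2","no-route","H2","H1","H2","H2","H0","H2"]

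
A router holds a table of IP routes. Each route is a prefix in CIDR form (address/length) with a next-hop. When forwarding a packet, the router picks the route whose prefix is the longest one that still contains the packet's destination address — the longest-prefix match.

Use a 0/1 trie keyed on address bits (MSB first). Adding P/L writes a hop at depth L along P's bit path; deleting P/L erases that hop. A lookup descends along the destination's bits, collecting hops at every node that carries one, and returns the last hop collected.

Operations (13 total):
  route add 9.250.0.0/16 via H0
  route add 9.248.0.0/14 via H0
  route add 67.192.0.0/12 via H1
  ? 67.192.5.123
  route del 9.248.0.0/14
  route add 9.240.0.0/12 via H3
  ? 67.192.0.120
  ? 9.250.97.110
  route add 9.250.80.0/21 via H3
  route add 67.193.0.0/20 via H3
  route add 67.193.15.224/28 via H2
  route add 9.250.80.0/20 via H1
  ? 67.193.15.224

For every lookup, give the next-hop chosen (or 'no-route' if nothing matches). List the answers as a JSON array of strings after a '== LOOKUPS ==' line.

Apply in order:
  + 9.250.0.0/16 (H0) depth=16
  + 9.248.0.0/14 (H0) depth=14
  + 67.192.0.0/12 (H1) depth=12
  lookup 67.192.5.123: bits 010000111100 walk d0:-→d1:-→d2:-→d3:-→d4:-→d5:-→d6:-→d7:-→d8:-→d9:-→d10:-→d11:-→d12:H1 -> H1
  del 9.248.0.0/14 (clear depth 14)
  + 9.240.0.0/12 (H3) depth=12
  lookup 67.192.0.120: bits 010000111100 walk d0:-→d1:-→d2:-→d3:-→d4:-→d5:-→d6:-→d7:-→d8:-→d9:-→d10:-→d11:-→d12:H1 -> H1
  lookup 9.250.97.110: bits 0000100111111010 walk d0:-→d1:-→d2:-→d3:-→d4:-→d5:-→d6:-→d7:-→d8:-→d9:-→d10:-→d11:-→d12:H3→d13:-→d14:-→d15:-→d16:H0 -> H0
  + 9.250.80.0/21 (H3) depth=21
  + 67.193.0.0/20 (H3) depth=20
  + 67.193.15.224/28 (H2) depth=28
  + 9.250.80.0/20 (H1) depth=20
  lookup 67.193.15.224: bits 0100001111000001000011111110 walk d0:-→d1:-→d2:-→d3:-→d4:-→d5:-→d6:-→d7:-→d8:-→d9:-→d10:-→d11:-→d12:H1→d13:-→d14:-→d15:-→d16:-→d17:-→d18:-→d19:-→d20:H3→d21:-→d22:-→d23:-→d24:-→d25:-→d26:-→d27:-→d28:H2 -> H2

== LOOKUPS ==
["H1","H1","H0","H2"]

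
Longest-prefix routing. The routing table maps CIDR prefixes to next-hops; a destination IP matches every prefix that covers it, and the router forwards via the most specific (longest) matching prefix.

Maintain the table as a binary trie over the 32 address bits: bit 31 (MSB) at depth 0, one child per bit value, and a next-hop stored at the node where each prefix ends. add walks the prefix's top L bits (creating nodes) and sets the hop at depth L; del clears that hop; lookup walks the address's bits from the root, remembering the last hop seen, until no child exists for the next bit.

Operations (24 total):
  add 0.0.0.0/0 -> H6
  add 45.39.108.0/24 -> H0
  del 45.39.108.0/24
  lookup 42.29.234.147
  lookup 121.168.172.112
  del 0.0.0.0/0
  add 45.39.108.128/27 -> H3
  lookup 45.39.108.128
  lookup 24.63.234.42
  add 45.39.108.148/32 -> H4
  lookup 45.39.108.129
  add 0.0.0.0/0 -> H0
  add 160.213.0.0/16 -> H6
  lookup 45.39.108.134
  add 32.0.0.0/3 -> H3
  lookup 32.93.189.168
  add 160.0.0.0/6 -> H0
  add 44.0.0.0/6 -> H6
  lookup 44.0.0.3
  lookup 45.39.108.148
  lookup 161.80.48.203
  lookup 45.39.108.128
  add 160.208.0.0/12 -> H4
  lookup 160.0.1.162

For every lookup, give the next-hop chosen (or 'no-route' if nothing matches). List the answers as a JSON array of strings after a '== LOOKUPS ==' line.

Apply in order:
  + 0.0.0.0/0 (H6) depth=0
  + 45.39.108.0/24 (H0) depth=24
  - 45.39.108.0/24 clear@24
  Q 42.29.234.147: descend 00101 ; hops seen [H6] ; pick H6
  Q 121.168.172.112: descend 0 ; hops seen [H6] ; pick H6
  - 0.0.0.0/0 clear@0
  + 45.39.108.128/27 (H3) depth=27
  Q 45.39.108.128: descend 001011010010011101101100100 ; hops seen [H3] ; pick H3
  Q 24.63.234.42: descend 00 ; hops seen [∅] ; pick no-route
  + 45.39.108.148/32 (H4) depth=32
  Q 45.39.108.129: descend 001011010010011101101100100 ; hops seen [H3] ; pick H3
  + 0.0.0.0/0 (H0) depth=0
  + 160.213.0.0/16 (H6) depth=16
  Q 45.39.108.134: descend 001011010010011101101100100 ; hops seen [H0,H3] ; pick H3
  + 32.0.0.0/3 (H3) depth=3
  Q 32.93.189.168: descend 0010 ; hops seen [H0,H3] ; pick H3
  + 160.0.0.0/6 (H0) depth=6
  + 44.0.0.0/6 (H6) depth=6
  Q 44.0.0.3: descend 0010110 ; hops seen [H0,H3,H6] ; pick H6
  Q 45.39.108.148: descend 00101101001001110110110010010100 ; hops seen [H0,H3,H6,H3,H4] ; pick H4
  Q 161.80.48.203: descend 1010000 ; hops seen [H0,H0] ; pick H0
  Q 45.39.108.128: descend 001011010010011101101100100 ; hops seen [H0,H3,H6,H3] ; pick H3
  + 160.208.0.0/12 (H4) depth=12
  Q 160.0.1.162: descend 10100000 ; hops seen [H0,H0] ; pick H0

== LOOKUPS ==
["H6","H6","H3","no-route","H3","H3","H3","H6","H4","H0","H3","H0"]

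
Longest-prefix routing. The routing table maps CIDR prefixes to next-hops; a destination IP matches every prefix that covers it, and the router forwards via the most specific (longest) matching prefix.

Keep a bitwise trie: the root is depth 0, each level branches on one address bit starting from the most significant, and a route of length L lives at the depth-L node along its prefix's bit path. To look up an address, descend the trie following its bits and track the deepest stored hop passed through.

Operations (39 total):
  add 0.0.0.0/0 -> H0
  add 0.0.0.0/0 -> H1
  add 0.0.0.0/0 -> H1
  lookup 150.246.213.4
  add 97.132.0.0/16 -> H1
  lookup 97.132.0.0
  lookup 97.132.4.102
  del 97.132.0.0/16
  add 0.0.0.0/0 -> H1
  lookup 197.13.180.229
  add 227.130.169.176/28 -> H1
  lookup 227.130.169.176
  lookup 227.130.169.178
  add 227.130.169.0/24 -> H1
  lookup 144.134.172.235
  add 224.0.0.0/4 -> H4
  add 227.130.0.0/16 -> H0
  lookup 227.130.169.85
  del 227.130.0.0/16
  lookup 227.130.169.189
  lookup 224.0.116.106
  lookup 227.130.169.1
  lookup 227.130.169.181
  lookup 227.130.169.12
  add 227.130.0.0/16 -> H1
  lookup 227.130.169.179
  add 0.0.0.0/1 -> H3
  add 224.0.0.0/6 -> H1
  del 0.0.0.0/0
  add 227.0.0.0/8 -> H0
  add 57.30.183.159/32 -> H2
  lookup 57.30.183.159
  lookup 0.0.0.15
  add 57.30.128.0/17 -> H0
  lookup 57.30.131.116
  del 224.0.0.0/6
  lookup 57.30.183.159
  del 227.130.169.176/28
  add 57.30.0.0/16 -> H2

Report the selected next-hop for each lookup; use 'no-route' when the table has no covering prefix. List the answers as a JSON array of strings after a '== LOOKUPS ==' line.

Apply in order:
  + 0.0.0.0/0 (H0) depth=0
  + 0.0.0.0/0 (H1) depth=0
  + 0.0.0.0/0 (H1) depth=0
  ? 150.246.213.4  path d0:H1  best=H1
  + 97.132.0.0/16 (H1) depth=16
  ? 97.132.0.0  path d0:H1→d1:-→d2:-→d3:-→d4:-→d5:-→d6:-→d7:-→d8:-→d9:-→d10:-→d11:-→d12:-→d13:-→d14:-→d15:-→d16:H1  best=H1
  ? 97.132.4.102  path d0:H1→d1:-→d2:-→d3:-→d4:-→d5:-→d6:-→d7:-→d8:-→d9:-→d10:-→d11:-→d12:-→d13:-→d14:-→d15:-→d16:H1  best=H1
  del 97.132.0.0/16 (clear depth 16)
  + 0.0.0.0/0 (H1) depth=0
  ? 197.13.180.229  path d0:H1  best=H1
  + 227.130.169.176/28 (H1) depth=28
  ? 227.130.169.176  path d0:H1→d1:-→d2:-→d3:-→d4:-→d5:-→d6:-→d7:-→d8:-→d9:-→d10:-→d11:-→d12:-→d13:-→d14:-→d15:-→d16:-→d17:-→d18:-→d19:-→d20:-→d21:-→d22:-→d23:-→d24:-→d25:-→d26:-→d27:-→d28:H1  best=H1
  ? 227.130.169.178  path d0:H1→d1:-→d2:-→d3:-→d4:-→d5:-→d6:-→d7:-→d8:-→d9:-→d10:-→d11:-→d12:-→d13:-→d14:-→d15:-→d16:-→d17:-→d18:-→d19:-→d20:-→d21:-→d22:-→d23:-→d24:-→d25:-→d26:-→d27:-→d28:H1  best=H1
  + 227.130.169.0/24 (H1) depth=24
  ? 144.134.172.235  path d0:H1→d1:-  best=H1
  + 224.0.0.0/4 (H4) depth=4
  + 227.130.0.0/16 (H0) depth=16
  ? 227.130.169.85  path d0:H1→d1:-→d2:-→d3:-→d4:H4→d5:-→d6:-→d7:-→d8:-→d9:-→d10:-→d11:-→d12:-→d13:-→d14:-→d15:-→d16:H0→d17:-→d18:-→d19:-→d20:-→d21:-→d22:-→d23:-→d24:H1  best=H1
  del 227.130.0.0/16 (clear depth 16)
  ? 227.130.169.189  path d0:H1→d1:-→d2:-→d3:-→d4:H4→d5:-→d6:-→d7:-→d8:-→d9:-→d10:-→d11:-→d12:-→d13:-→d14:-→d15:-→d16:-→d17:-→d18:-→d19:-→d20:-→d21:-→d22:-→d23:-→d24:H1→d25:-→d26:-→d27:-→d28:H1  best=H1
  ? 224.0.116.106  path d0:H1→d1:-→d2:-→d3:-→d4:H4→d5:-→d6:-  best=H4
  ? 227.130.169.1  path d0:H1→d1:-→d2:-→d3:-→d4:H4→d5:-→d6:-→d7:-→d8:-→d9:-→d10:-→d11:-→d12:-→d13:-→d14:-→d15:-→d16:-→d17:-→d18:-→d19:-→d20:-→d21:-→d22:-→d23:-→d24:H1  best=H1
  ? 227.130.169.181  path d0:H1→d1:-→d2:-→d3:-→d4:H4→d5:-→d6:-→d7:-→d8:-→d9:-→d10:-→d11:-→d12:-→d13:-→d14:-→d15:-→d16:-→d17:-→d18:-→d19:-→d20:-→d21:-→d22:-→d23:-→d24:H1→d25:-→d26:-→d27:-→d28:H1  best=H1
  ? 227.130.169.12  path d0:H1→d1:-→d2:-→d3:-→d4:H4→d5:-→d6:-→d7:-→d8:-→d9:-→d10:-→d11:-→d12:-→d13:-→d14:-→d15:-→d16:-→d17:-→d18:-→d19:-→d20:-→d21:-→d22:-→d23:-→d24:H1  best=H1
  + 227.130.0.0/16 (H1) depth=16
  ? 227.130.169.179  path d0:H1→d1:-→d2:-→d3:-→d4:H4→d5:-→d6:-→d7:-→d8:-→d9:-→d10:-→d11:-→d12:-→d13:-→d14:-→d15:-→d16:H1→d17:-→d18:-→d19:-→d20:-→d21:-→d22:-→d23:-→d24:H1→d25:-→d26:-→d27:-→d28:H1  best=H1
  + 0.0.0.0/1 (H3) depth=1
  + 224.0.0.0/6 (H1) depth=6
  del 0.0.0.0/0 (clear depth 0)
  + 227.0.0.0/8 (H0) depth=8
  + 57.30.183.159/32 (H2) depth=32
  ? 57.30.183.159  path d0:-→d1:H3→d2:-→d3:-→d4:-→d5:-→d6:-→d7:-→d8:-→d9:-→d10:-→d11:-→d12:-→d13:-→d14:-→d15:-→d16:-→d17:-→d18:-→d19:-→d20:-→d21:-→d22:-→d23:-→d24:-→d25:-→d26:-→d27:-→d28:-→d29:-→d30:-→d31:-→d32:H2  best=H2
  ? 0.0.0.15  path d0:-→d1:H3→d2:-  best=H3
  + 57.30.128.0/17 (H0) depth=17
  ? 57.30.131.116  path d0:-→d1:H3→d2:-→d3:-→d4:-→d5:-→d6:-→d7:-→d8:-→d9:-→d10:-→d11:-→d12:-→d13:-→d14:-→d15:-→d16:-→d17:H0→d18:-  best=H0
  del 224.0.0.0/6 (clear depth 6)
  ? 57.30.183.159  path d0:-→d1:H3→d2:-→d3:-→d4:-→d5:-→d6:-→d7:-→d8:-→d9:-→d10:-→d11:-→d12:-→d13:-→d14:-→d15:-→d16:-→d17:H0→d18:-→d19:-→d20:-→d21:-→d22:-→d23:-→d24:-→d25:-→d26:-→d27:-→d28:-→d29:-→d30:-→d31:-→d32:H2  best=H2
  del 227.130.169.176/28 (clear depth 28)
  + 57.30.0.0/16 (H2) depth=16

== LOOKUPS ==
["H1","H1","H1","H1","H1","H1","H1","H1","H1","H4","H1","H1","H1","H1","H2","H3","H0","H2"]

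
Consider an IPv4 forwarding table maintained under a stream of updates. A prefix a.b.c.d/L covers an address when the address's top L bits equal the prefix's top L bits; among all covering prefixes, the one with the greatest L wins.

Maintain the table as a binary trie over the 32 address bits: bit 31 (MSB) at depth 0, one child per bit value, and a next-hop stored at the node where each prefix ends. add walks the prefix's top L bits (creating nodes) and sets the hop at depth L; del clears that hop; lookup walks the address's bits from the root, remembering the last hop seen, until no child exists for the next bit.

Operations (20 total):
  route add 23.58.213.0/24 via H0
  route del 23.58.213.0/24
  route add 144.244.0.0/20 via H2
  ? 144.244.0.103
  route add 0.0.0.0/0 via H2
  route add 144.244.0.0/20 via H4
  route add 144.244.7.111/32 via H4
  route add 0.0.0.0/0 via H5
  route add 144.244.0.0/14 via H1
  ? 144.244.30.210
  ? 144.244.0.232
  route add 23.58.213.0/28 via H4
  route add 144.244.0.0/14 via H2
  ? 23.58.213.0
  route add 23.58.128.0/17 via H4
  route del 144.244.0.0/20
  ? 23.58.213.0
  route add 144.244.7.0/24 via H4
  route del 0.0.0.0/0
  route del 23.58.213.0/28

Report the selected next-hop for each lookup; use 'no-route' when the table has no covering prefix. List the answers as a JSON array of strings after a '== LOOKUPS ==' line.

Apply in order:
  add 23.58.213.0/24 -> H0 at depth 24
  del 23.58.213.0/24 (clear depth 24)
  add 144.244.0.0/20 -> H2 at depth 20
  ? 144.244.0.103  path d0:-→d1:-→d2:-→d3:-→d4:-→d5:-→d6:-→d7:-→d8:-→d9:-→d10:-→d11:-→d12:-→d13:-→d14:-→d15:-→d16:-→d17:-→d18:-→d19:-→d20:H2  best=H2
  add 0.0.0.0/0 -> H2 at depth 0
  add 144.244.0.0/20 -> H4 at depth 20
  add 144.244.7.111/32 -> H4 at depth 32
  add 0.0.0.0/0 -> H5 at depth 0
  add 144.244.0.0/14 -> H1 at depth 14
  ? 144.244.30.210  path d0:H5→d1:-→d2:-→d3:-→d4:-→d5:-→d6:-→d7:-→d8:-→d9:-→d10:-→d11:-→d12:-→d13:-→d14:H1→d15:-→d16:-→d17:-→d18:-→d19:-  best=H1
  ? 144.244.0.232  path d0:H5→d1:-→d2:-→d3:-→d4:-→d5:-→d6:-→d7:-→d8:-→d9:-→d10:-→d11:-→d12:-→d13:-→d14:H1→d15:-→d16:-→d17:-→d18:-→d19:-→d20:H4→d21:-  best=H4
  add 23.58.213.0/28 -> H4 at depth 28
  add 144.244.0.0/14 -> H2 at depth 14
  ? 23.58.213.0  path d0:H5→d1:-→d2:-→d3:-→d4:-→d5:-→d6:-→d7:-→d8:-→d9:-→d10:-→d11:-→d12:-→d13:-→d14:-→d15:-→d16:-→d17:-→d18:-→d19:-→d20:-→d21:-→d22:-→d23:-→d24:-→d25:-→d26:-→d27:-→d28:H4  best=H4
  add 23.58.128.0/17 -> H4 at depth 17
  del 144.244.0.0/20 (clear depth 20)
  ? 23.58.213.0  path d0:H5→d1:-→d2:-→d3:-→d4:-→d5:-→d6:-→d7:-→d8:-→d9:-→d10:-→d11:-→d12:-→d13:-→d14:-→d15:-→d16:-→d17:H4→d18:-→d19:-→d20:-→d21:-→d22:-→d23:-→d24:-→d25:-→d26:-→d27:-→d28:H4  best=H4
  add 144.244.7.0/24 -> H4 at depth 24
  del 0.0.0.0/0 (clear depth 0)
  del 23.58.213.0/28 (clear depth 28)

== LOOKUPS ==
["H2","H1","H4","H4","H4"]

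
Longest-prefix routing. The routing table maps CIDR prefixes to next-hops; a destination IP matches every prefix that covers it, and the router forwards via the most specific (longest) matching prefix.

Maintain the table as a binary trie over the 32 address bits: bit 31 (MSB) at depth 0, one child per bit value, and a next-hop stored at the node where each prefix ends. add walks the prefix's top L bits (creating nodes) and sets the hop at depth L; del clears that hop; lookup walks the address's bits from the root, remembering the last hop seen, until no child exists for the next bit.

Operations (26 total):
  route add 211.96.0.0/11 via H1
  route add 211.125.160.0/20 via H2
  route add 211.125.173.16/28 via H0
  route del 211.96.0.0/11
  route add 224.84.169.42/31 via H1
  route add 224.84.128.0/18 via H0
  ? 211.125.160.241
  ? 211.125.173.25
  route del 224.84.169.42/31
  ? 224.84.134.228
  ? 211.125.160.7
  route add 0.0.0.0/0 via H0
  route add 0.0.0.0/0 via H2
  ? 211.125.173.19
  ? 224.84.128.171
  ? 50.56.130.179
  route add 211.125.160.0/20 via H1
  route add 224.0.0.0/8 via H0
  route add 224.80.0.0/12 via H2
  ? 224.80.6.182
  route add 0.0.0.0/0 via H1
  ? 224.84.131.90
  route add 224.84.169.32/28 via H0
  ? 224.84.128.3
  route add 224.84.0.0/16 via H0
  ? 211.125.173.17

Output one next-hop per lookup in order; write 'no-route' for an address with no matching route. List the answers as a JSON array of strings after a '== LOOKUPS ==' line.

Trace:
  + 211.96.0.0/11 (H1) depth=11
  + 211.125.160.0/20 (H2) depth=20
  + 211.125.173.16/28 (H0) depth=28
  - 211.96.0.0/11 clear@11
  + 224.84.169.42/31 (H1) depth=31
  + 224.84.128.0/18 (H0) depth=18
  Q 211.125.160.241: descend 11010011011111011010 ; hops seen [H2] ; pick H2
  Q 211.125.173.25: descend 1101001101111101101011010001 ; hops seen [H2,H0] ; pick H0
  - 224.84.169.42/31 clear@31
  Q 224.84.134.228: descend 111000000101010010 ; hops seen [H0] ; pick H0
  Q 211.125.160.7: descend 11010011011111011010 ; hops seen [H2] ; pick H2
  + 0.0.0.0/0 (H0) depth=0
  + 0.0.0.0/0 (H2) depth=0
  Q 211.125.173.19: descend 1101001101111101101011010001 ; hops seen [H2,H2,H0] ; pick H0
  Q 224.84.128.171: descend 111000000101010010 ; hops seen [H2,H0] ; pick H0
  Q 50.56.130.179: descend ε ; hops seen [H2] ; pick H2
  + 211.125.160.0/20 (H1) depth=20
  + 224.0.0.0/8 (H0) depth=8
  + 224.80.0.0/12 (H2) depth=12
  Q 224.80.6.182: descend 1110000001010 ; hops seen [H2,H0,H2] ; pick H2
  + 0.0.0.0/0 (H1) depth=0
  Q 224.84.131.90: descend 111000000101010010 ; hops seen [H1,H0,H2,H0] ; pick H0
  + 224.84.169.32/28 (H0) depth=28
  Q 224.84.128.3: descend 111000000101010010 ; hops seen [H1,H0,H2,H0] ; pick H0
  + 224.84.0.0/16 (H0) depth=16
  Q 211.125.173.17: descend 1101001101111101101011010001 ; hops seen [H1,H1,H0] ; pick H0

== LOOKUPS ==
["H2","H0","H0","H2","H0","H0","H2","H2","H0","H0","H0"]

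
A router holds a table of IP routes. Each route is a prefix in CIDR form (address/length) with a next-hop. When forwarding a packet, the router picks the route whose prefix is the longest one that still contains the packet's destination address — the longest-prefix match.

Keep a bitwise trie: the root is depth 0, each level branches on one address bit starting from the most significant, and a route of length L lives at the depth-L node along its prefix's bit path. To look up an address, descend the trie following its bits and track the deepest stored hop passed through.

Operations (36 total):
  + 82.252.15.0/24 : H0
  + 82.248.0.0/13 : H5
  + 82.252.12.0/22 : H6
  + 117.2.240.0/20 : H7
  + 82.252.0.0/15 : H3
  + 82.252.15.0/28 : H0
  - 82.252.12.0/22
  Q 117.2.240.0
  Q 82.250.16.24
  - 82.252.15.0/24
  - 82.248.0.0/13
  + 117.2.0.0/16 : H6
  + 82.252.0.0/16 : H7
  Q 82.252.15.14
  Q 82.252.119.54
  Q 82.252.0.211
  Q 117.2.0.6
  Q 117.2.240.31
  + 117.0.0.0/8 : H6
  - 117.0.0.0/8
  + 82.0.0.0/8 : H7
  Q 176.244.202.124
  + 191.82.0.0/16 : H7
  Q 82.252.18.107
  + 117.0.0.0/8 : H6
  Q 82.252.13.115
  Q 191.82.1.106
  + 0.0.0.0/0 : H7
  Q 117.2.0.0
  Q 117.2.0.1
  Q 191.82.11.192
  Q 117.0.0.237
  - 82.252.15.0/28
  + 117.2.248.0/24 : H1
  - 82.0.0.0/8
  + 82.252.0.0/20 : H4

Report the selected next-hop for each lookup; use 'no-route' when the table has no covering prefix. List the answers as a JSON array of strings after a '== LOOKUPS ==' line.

Trace:
  add 82.252.15.0/24 -> H0 at depth 24
  add 82.248.0.0/13 -> H5 at depth 13
  add 82.252.12.0/22 -> H6 at depth 22
  add 117.2.240.0/20 -> H7 at depth 20
  add 82.252.0.0/15 -> H3 at depth 15
  add 82.252.15.0/28 -> H0 at depth 28
  del 82.252.12.0/22 (clear depth 22)
  lookup 117.2.240.0: bits 01110101000000101111 walk d0:-→d1:-→d2:-→d3:-→d4:-→d5:-→d6:-→d7:-→d8:-→d9:-→d10:-→d11:-→d12:-→d13:-→d14:-→d15:-→d16:-→d17:-→d18:-→d19:-→d20:H7 -> H7
  lookup 82.250.16.24: bits 0101001011111 walk d0:-→d1:-→d2:-→d3:-→d4:-→d5:-→d6:-→d7:-→d8:-→d9:-→d10:-→d11:-→d12:-→d13:H5 -> H5
  del 82.252.15.0/24 (clear depth 24)
  del 82.248.0.0/13 (clear depth 13)
  add 117.2.0.0/16 -> H6 at depth 16
  add 82.252.0.0/16 -> H7 at depth 16
  lookup 82.252.15.14: bits 0101001011111100000011110000 walk d0:-→d1:-→d2:-→d3:-→d4:-→d5:-→d6:-→d7:-→d8:-→d9:-→d10:-→d11:-→d12:-→d13:-→d14:-→d15:H3→d16:H7→d17:-→d18:-→d19:-→d20:-→d21:-→d22:-→d23:-→d24:-→d25:-→d26:-→d27:-→d28:H0 -> H0
  lookup 82.252.119.54: bits 01010010111111000 walk d0:-→d1:-→d2:-→d3:-→d4:-→d5:-→d6:-→d7:-→d8:-→d9:-→d10:-→d11:-→d12:-→d13:-→d14:-→d15:H3→d16:H7→d17:- -> H7
  lookup 82.252.0.211: bits 01010010111111000000 walk d0:-→d1:-→d2:-→d3:-→d4:-→d5:-→d6:-→d7:-→d8:-→d9:-→d10:-→d11:-→d12:-→d13:-→d14:-→d15:H3→d16:H7→d17:-→d18:-→d19:-→d20:- -> H7
  lookup 117.2.0.6: bits 0111010100000010 walk d0:-→d1:-→d2:-→d3:-→d4:-→d5:-→d6:-→d7:-→d8:-→d9:-→d10:-→d11:-→d12:-→d13:-→d14:-→d15:-→d16:H6 -> H6
  lookup 117.2.240.31: bits 01110101000000101111 walk d0:-→d1:-→d2:-→d3:-→d4:-→d5:-→d6:-→d7:-→d8:-→d9:-→d10:-→d11:-→d12:-→d13:-→d14:-→d15:-→d16:H6→d17:-→d18:-→d19:-→d20:H7 -> H7
  add 117.0.0.0/8 -> H6 at depth 8
  del 117.0.0.0/8 (clear depth 8)
  add 82.0.0.0/8 -> H7 at depth 8
  lookup 176.244.202.124: bits ε walk d0:- -> no-route
  add 191.82.0.0/16 -> H7 at depth 16
  lookup 82.252.18.107: bits 0101001011111100000 walk d0:-→d1:-→d2:-→d3:-→d4:-→d5:-→d6:-→d7:-→d8:H7→d9:-→d10:-→d11:-→d12:-→d13:-→d14:-→d15:H3→d16:H7→d17:-→d18:-→d19:- -> H7
  add 117.0.0.0/8 -> H6 at depth 8
  lookup 82.252.13.115: bits 0101001011111100000011 walk d0:-→d1:-→d2:-→d3:-→d4:-→d5:-→d6:-→d7:-→d8:H7→d9:-→d10:-→d11:-→d12:-→d13:-→d14:-→d15:H3→d16:H7→d17:-→d18:-→d19:-→d20:-→d21:-→d22:- -> H7
  lookup 191.82.1.106: bits 1011111101010010 walk d0:-→d1:-→d2:-→d3:-→d4:-→d5:-→d6:-→d7:-→d8:-→d9:-→d10:-→d11:-→d12:-→d13:-→d14:-→d15:-→d16:H7 -> H7
  add 0.0.0.0/0 -> H7 at depth 0
  lookup 117.2.0.0: bits 0111010100000010 walk d0:H7→d1:-→d2:-→d3:-→d4:-→d5:-→d6:-→d7:-→d8:H6→d9:-→d10:-→d11:-→d12:-→d13:-→d14:-→d15:-→d16:H6 -> H6
  lookup 117.2.0.1: bits 0111010100000010 walk d0:H7→d1:-→d2:-→d3:-→d4:-→d5:-→d6:-→d7:-→d8:H6→d9:-→d10:-→d11:-→d12:-→d13:-→d14:-→d15:-→d16:H6 -> H6
  lookup 191.82.11.192: bits 1011111101010010 walk d0:H7→d1:-→d2:-→d3:-→d4:-→d5:-→d6:-→d7:-→d8:-→d9:-→d10:-→d11:-→d12:-→d13:-→d14:-→d15:-→d16:H7 -> H7
  lookup 117.0.0.237: bits 01110101000000 walk d0:H7→d1:-→d2:-→d3:-→d4:-→d5:-→d6:-→d7:-→d8:H6→d9:-→d10:-→d11:-→d12:-→d13:-→d14:- -> H6
  del 82.252.15.0/28 (clear depth 28)
  add 117.2.248.0/24 -> H1 at depth 24
  del 82.0.0.0/8 (clear depth 8)
  add 82.252.0.0/20 -> H4 at depth 20

== LOOKUPS ==
["H7","H5","H0","H7","H7","H6","H7","no-route","H7","H7","H7","H6","H6","H7","H6"]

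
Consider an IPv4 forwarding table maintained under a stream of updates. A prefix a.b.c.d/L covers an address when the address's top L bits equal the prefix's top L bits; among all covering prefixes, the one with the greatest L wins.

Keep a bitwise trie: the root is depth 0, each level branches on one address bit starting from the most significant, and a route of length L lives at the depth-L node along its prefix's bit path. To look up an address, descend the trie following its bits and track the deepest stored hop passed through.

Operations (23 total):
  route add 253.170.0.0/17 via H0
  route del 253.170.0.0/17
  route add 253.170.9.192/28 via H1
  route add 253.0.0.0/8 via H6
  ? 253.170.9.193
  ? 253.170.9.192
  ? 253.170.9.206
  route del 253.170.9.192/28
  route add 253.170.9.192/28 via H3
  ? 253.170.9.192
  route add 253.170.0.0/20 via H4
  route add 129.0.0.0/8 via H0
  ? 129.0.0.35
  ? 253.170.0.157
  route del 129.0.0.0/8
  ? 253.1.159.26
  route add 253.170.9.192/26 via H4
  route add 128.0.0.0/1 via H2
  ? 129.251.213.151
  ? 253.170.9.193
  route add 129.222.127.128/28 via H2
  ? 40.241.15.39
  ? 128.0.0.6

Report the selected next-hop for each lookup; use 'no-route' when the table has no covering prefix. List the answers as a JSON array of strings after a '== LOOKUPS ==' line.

Apply in order:
  + 253.170.0.0/17 (H0) depth=17
  - 253.170.0.0/17 clear@17
  + 253.170.9.192/28 (H1) depth=28
  + 253.0.0.0/8 (H6) depth=8
  lookup 253.170.9.193: bits 1111110110101010000010011100 walk d0:-→d1:-→d2:-→d3:-→d4:-→d5:-→d6:-→d7:-→d8:H6→d9:-→d10:-→d11:-→d12:-→d13:-→d14:-→d15:-→d16:-→d17:-→d18:-→d19:-→d20:-→d21:-→d22:-→d23:-→d24:-→d25:-→d26:-→d27:-→d28:H1 -> H1
  lookup 253.170.9.192: bits 1111110110101010000010011100 walk d0:-→d1:-→d2:-→d3:-→d4:-→d5:-→d6:-→d7:-→d8:H6→d9:-→d10:-→d11:-→d12:-→d13:-→d14:-→d15:-→d16:-→d17:-→d18:-→d19:-→d20:-→d21:-→d22:-→d23:-→d24:-→d25:-→d26:-→d27:-→d28:H1 -> H1
  lookup 253.170.9.206: bits 1111110110101010000010011100 walk d0:-→d1:-→d2:-→d3:-→d4:-→d5:-→d6:-→d7:-→d8:H6→d9:-→d10:-→d11:-→d12:-→d13:-→d14:-→d15:-→d16:-→d17:-→d18:-→d19:-→d20:-→d21:-→d22:-→d23:-→d24:-→d25:-→d26:-→d27:-→d28:H1 -> H1
  - 253.170.9.192/28 clear@28
  + 253.170.9.192/28 (H3) depth=28
  lookup 253.170.9.192: bits 1111110110101010000010011100 walk d0:-→d1:-→d2:-→d3:-→d4:-→d5:-→d6:-→d7:-→d8:H6→d9:-→d10:-→d11:-→d12:-→d13:-→d14:-→d15:-→d16:-→d17:-→d18:-→d19:-→d20:-→d21:-→d22:-→d23:-→d24:-→d25:-→d26:-→d27:-→d28:H3 -> H3
  + 253.170.0.0/20 (H4) depth=20
  + 129.0.0.0/8 (H0) depth=8
  lookup 129.0.0.35: bits 10000001 walk d0:-→d1:-→d2:-→d3:-→d4:-→d5:-→d6:-→d7:-→d8:H0 -> H0
  lookup 253.170.0.157: bits 11111101101010100000 walk d0:-→d1:-→d2:-→d3:-→d4:-→d5:-→d6:-→d7:-→d8:H6→d9:-→d10:-→d11:-→d12:-→d13:-→d14:-→d15:-→d16:-→d17:-→d18:-→d19:-→d20:H4 -> H4
  - 129.0.0.0/8 clear@8
  lookup 253.1.159.26: bits 11111101 walk d0:-→d1:-→d2:-→d3:-→d4:-→d5:-→d6:-→d7:-→d8:H6 -> H6
  + 253.170.9.192/26 (H4) depth=26
  + 128.0.0.0/1 (H2) depth=1
  lookup 129.251.213.151: bits 10000001 walk d0:-→d1:H2→d2:-→d3:-→d4:-→d5:-→d6:-→d7:-→d8:- -> H2
  lookup 253.170.9.193: bits 1111110110101010000010011100 walk d0:-→d1:H2→d2:-→d3:-→d4:-→d5:-→d6:-→d7:-→d8:H6→d9:-→d10:-→d11:-→d12:-→d13:-→d14:-→d15:-→d16:-→d17:-→d18:-→d19:-→d20:H4→d21:-→d22:-→d23:-→d24:-→d25:-→d26:H4→d27:-→d28:H3 -> H3
  + 129.222.127.128/28 (H2) depth=28
  lookup 40.241.15.39: bits ε walk d0:- -> no-route
  lookup 128.0.0.6: bits 1000000 walk d0:-→d1:H2→d2:-→d3:-→d4:-→d5:-→d6:-→d7:- -> H2

== LOOKUPS ==
["H1","H1","H1","H3","H0","H4","H6","H2","H3","no-route","H2"]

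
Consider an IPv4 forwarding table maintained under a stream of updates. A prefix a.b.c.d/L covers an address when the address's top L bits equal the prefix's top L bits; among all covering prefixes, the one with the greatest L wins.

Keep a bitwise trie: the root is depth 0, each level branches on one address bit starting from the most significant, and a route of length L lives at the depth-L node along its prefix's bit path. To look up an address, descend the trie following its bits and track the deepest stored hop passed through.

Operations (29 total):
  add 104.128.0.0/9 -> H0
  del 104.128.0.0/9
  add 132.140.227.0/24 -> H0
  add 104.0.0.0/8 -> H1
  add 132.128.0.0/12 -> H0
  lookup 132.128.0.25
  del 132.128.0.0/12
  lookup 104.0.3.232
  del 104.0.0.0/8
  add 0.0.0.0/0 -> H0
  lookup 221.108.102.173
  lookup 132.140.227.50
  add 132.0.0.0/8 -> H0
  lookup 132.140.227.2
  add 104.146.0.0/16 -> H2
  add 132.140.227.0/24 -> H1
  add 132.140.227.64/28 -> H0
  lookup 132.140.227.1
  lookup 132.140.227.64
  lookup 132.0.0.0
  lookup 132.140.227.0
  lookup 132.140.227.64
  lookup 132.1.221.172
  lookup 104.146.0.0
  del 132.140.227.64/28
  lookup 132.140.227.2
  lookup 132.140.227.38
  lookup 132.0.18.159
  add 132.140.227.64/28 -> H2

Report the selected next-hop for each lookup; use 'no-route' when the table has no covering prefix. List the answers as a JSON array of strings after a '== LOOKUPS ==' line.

Trace:
  add 104.128.0.0/9 -> H0 at depth 9
  - 104.128.0.0/9 clear@9
  add 132.140.227.0/24 -> H0 at depth 24
  add 104.0.0.0/8 -> H1 at depth 8
  add 132.128.0.0/12 -> H0 at depth 12
  ? 132.128.0.25  path d0:-→d1:-→d2:-→d3:-→d4:-→d5:-→d6:-→d7:-→d8:-→d9:-→d10:-→d11:-→d12:H0  best=H0
  - 132.128.0.0/12 clear@12
  ? 104.0.3.232  path d0:-→d1:-→d2:-→d3:-→d4:-→d5:-→d6:-→d7:-→d8:H1  best=H1
  - 104.0.0.0/8 clear@8
  add 0.0.0.0/0 -> H0 at depth 0
  ? 221.108.102.173  path d0:H0→d1:-  best=H0
  ? 132.140.227.50  path d0:H0→d1:-→d2:-→d3:-→d4:-→d5:-→d6:-→d7:-→d8:-→d9:-→d10:-→d11:-→d12:-→d13:-→d14:-→d15:-→d16:-→d17:-→d18:-→d19:-→d20:-→d21:-→d22:-→d23:-→d24:H0  best=H0
  add 132.0.0.0/8 -> H0 at depth 8
  ? 132.140.227.2  path d0:H0→d1:-→d2:-→d3:-→d4:-→d5:-→d6:-→d7:-→d8:H0→d9:-→d10:-→d11:-→d12:-→d13:-→d14:-→d15:-→d16:-→d17:-→d18:-→d19:-→d20:-→d21:-→d22:-→d23:-→d24:H0  best=H0
  add 104.146.0.0/16 -> H2 at depth 16
  add 132.140.227.0/24 -> H1 at depth 24
  add 132.140.227.64/28 -> H0 at depth 28
  ? 132.140.227.1  path d0:H0→d1:-→d2:-→d3:-→d4:-→d5:-→d6:-→d7:-→d8:H0→d9:-→d10:-→d11:-→d12:-→d13:-→d14:-→d15:-→d16:-→d17:-→d18:-→d19:-→d20:-→d21:-→d22:-→d23:-→d24:H1→d25:-  best=H1
  ? 132.140.227.64  path d0:H0→d1:-→d2:-→d3:-→d4:-→d5:-→d6:-→d7:-→d8:H0→d9:-→d10:-→d11:-→d12:-→d13:-→d14:-→d15:-→d16:-→d17:-→d18:-→d19:-→d20:-→d21:-→d22:-→d23:-→d24:H1→d25:-→d26:-→d27:-→d28:H0  best=H0
  ? 132.0.0.0  path d0:H0→d1:-→d2:-→d3:-→d4:-→d5:-→d6:-→d7:-→d8:H0  best=H0
  ? 132.140.227.0  path d0:H0→d1:-→d2:-→d3:-→d4:-→d5:-→d6:-→d7:-→d8:H0→d9:-→d10:-→d11:-→d12:-→d13:-→d14:-→d15:-→d16:-→d17:-→d18:-→d19:-→d20:-→d21:-→d22:-→d23:-→d24:H1→d25:-  best=H1
  ? 132.140.227.64  path d0:H0→d1:-→d2:-→d3:-→d4:-→d5:-→d6:-→d7:-→d8:H0→d9:-→d10:-→d11:-→d12:-→d13:-→d14:-→d15:-→d16:-→d17:-→d18:-→d19:-→d20:-→d21:-→d22:-→d23:-→d24:H1→d25:-→d26:-→d27:-→d28:H0  best=H0
  ? 132.1.221.172  path d0:H0→d1:-→d2:-→d3:-→d4:-→d5:-→d6:-→d7:-→d8:H0  best=H0
  ? 104.146.0.0  path d0:H0→d1:-→d2:-→d3:-→d4:-→d5:-→d6:-→d7:-→d8:-→d9:-→d10:-→d11:-→d12:-→d13:-→d14:-→d15:-→d16:H2  best=H2
  - 132.140.227.64/28 clear@28
  ? 132.140.227.2  path d0:H0→d1:-→d2:-→d3:-→d4:-→d5:-→d6:-→d7:-→d8:H0→d9:-→d10:-→d11:-→d12:-→d13:-→d14:-→d15:-→d16:-→d17:-→d18:-→d19:-→d20:-→d21:-→d22:-→d23:-→d24:H1→d25:-  best=H1
  ? 132.140.227.38  path d0:H0→d1:-→d2:-→d3:-→d4:-→d5:-→d6:-→d7:-→d8:H0→d9:-→d10:-→d11:-→d12:-→d13:-→d14:-→d15:-→d16:-→d17:-→d18:-→d19:-→d20:-→d21:-→d22:-→d23:-→d24:H1→d25:-  best=H1
  ? 132.0.18.159  path d0:H0→d1:-→d2:-→d3:-→d4:-→d5:-→d6:-→d7:-→d8:H0  best=H0
  add 132.140.227.64/28 -> H2 at depth 28

== LOOKUPS ==
["H0","H1","H0","H0","H0","H1","H0","H0","H1","H0","H0","H2","H1","H1","H0"]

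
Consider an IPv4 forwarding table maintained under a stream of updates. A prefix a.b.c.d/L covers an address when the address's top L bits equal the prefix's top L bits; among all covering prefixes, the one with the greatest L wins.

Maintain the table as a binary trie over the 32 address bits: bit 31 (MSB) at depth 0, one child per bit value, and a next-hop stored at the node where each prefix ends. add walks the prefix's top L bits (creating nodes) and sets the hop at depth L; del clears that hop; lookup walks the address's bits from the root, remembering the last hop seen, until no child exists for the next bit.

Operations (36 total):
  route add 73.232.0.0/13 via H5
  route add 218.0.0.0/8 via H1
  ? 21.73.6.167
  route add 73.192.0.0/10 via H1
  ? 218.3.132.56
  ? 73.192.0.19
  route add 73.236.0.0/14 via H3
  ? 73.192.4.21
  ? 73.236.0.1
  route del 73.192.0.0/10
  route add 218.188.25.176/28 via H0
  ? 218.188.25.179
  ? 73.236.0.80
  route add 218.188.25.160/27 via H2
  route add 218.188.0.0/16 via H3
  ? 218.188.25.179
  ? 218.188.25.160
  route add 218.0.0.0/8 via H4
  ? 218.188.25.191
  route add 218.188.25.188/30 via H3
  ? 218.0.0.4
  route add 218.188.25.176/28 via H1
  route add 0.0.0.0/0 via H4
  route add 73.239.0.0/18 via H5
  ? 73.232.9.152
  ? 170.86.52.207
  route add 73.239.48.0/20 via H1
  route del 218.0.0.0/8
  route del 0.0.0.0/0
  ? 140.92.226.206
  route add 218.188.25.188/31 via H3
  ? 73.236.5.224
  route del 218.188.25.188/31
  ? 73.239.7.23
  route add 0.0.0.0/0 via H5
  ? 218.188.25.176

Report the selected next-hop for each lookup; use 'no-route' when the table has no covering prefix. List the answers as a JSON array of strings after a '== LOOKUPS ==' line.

Apply in order:
  add 73.232.0.0/13 -> H5 at depth 13
  add 218.0.0.0/8 -> H1 at depth 8
  lookup 21.73.6.167: bits 0 walk d0:-→d1:- -> no-route
  add 73.192.0.0/10 -> H1 at depth 10
  lookup 218.3.132.56: bits 11011010 walk d0:-→d1:-→d2:-→d3:-→d4:-→d5:-→d6:-→d7:-→d8:H1 -> H1
  lookup 73.192.0.19: bits 0100100111 walk d0:-→d1:-→d2:-→d3:-→d4:-→d5:-→d6:-→d7:-→d8:-→d9:-→d10:H1 -> H1
  add 73.236.0.0/14 -> H3 at depth 14
  lookup 73.192.4.21: bits 0100100111 walk d0:-→d1:-→d2:-→d3:-→d4:-→d5:-→d6:-→d7:-→d8:-→d9:-→d10:H1 -> H1
  lookup 73.236.0.1: bits 01001001111011 walk d0:-→d1:-→d2:-→d3:-→d4:-→d5:-→d6:-→d7:-→d8:-→d9:-→d10:H1→d11:-→d12:-→d13:H5→d14:H3 -> H3
  - 73.192.0.0/10 clear@10
  add 218.188.25.176/28 -> H0 at depth 28
  lookup 218.188.25.179: bits 1101101010111100000110011011 walk d0:-→d1:-→d2:-→d3:-→d4:-→d5:-→d6:-→d7:-→d8:H1→d9:-→d10:-→d11:-→d12:-→d13:-→d14:-→d15:-→d16:-→d17:-→d18:-→d19:-→d20:-→d21:-→d22:-→d23:-→d24:-→d25:-→d26:-→d27:-→d28:H0 -> H0
  lookup 73.236.0.80: bits 01001001111011 walk d0:-→d1:-→d2:-→d3:-→d4:-→d5:-→d6:-→d7:-→d8:-→d9:-→d10:-→d11:-→d12:-→d13:H5→d14:H3 -> H3
  add 218.188.25.160/27 -> H2 at depth 27
  add 218.188.0.0/16 -> H3 at depth 16
  lookup 218.188.25.179: bits 1101101010111100000110011011 walk d0:-→d1:-→d2:-→d3:-→d4:-→d5:-→d6:-→d7:-→d8:H1→d9:-→d10:-→d11:-→d12:-→d13:-→d14:-→d15:-→d16:H3→d17:-→d18:-→d19:-→d20:-→d21:-→d22:-→d23:-→d24:-→d25:-→d26:-→d27:H2→d28:H0 -> H0
  lookup 218.188.25.160: bits 110110101011110000011001101 walk d0:-→d1:-→d2:-→d3:-→d4:-→d5:-→d6:-→d7:-→d8:H1→d9:-→d10:-→d11:-→d12:-→d13:-→d14:-→d15:-→d16:H3→d17:-→d18:-→d19:-→d20:-→d21:-→d22:-→d23:-→d24:-→d25:-→d26:-→d27:H2 -> H2
  add 218.0.0.0/8 -> H4 at depth 8
  lookup 218.188.25.191: bits 1101101010111100000110011011 walk d0:-→d1:-→d2:-→d3:-→d4:-→d5:-→d6:-→d7:-→d8:H4→d9:-→d10:-→d11:-→d12:-→d13:-→d14:-→d15:-→d16:H3→d17:-→d18:-→d19:-→d20:-→d21:-→d22:-→d23:-→d24:-→d25:-→d26:-→d27:H2→d28:H0 -> H0
  add 218.188.25.188/30 -> H3 at depth 30
  lookup 218.0.0.4: bits 11011010 walk d0:-→d1:-→d2:-→d3:-→d4:-→d5:-→d6:-→d7:-→d8:H4 -> H4
  add 218.188.25.176/28 -> H1 at depth 28
  add 0.0.0.0/0 -> H4 at depth 0
  add 73.239.0.0/18 -> H5 at depth 18
  lookup 73.232.9.152: bits 0100100111101 walk d0:H4→d1:-→d2:-→d3:-→d4:-→d5:-→d6:-→d7:-→d8:-→d9:-→d10:-→d11:-→d12:-→d13:H5 -> H5
  lookup 170.86.52.207: bits 1 walk d0:H4→d1:- -> H4
  add 73.239.48.0/20 -> H1 at depth 20
  - 218.0.0.0/8 clear@8
  - 0.0.0.0/0 clear@0
  lookup 140.92.226.206: bits 1 walk d0:-→d1:- -> no-route
  add 218.188.25.188/31 -> H3 at depth 31
  lookup 73.236.5.224: bits 01001001111011 walk d0:-→d1:-→d2:-→d3:-→d4:-→d5:-→d6:-→d7:-→d8:-→d9:-→d10:-→d11:-→d12:-→d13:H5→d14:H3 -> H3
  - 218.188.25.188/31 clear@31
  lookup 73.239.7.23: bits 010010011110111100 walk d0:-→d1:-→d2:-→d3:-→d4:-→d5:-→d6:-→d7:-→d8:-→d9:-→d10:-→d11:-→d12:-→d13:H5→d14:H3→d15:-→d16:-→d17:-→d18:H5 -> H5
  add 0.0.0.0/0 -> H5 at depth 0
  lookup 218.188.25.176: bits 1101101010111100000110011011 walk d0:H5→d1:-→d2:-→d3:-→d4:-→d5:-→d6:-→d7:-→d8:-→d9:-→d10:-→d11:-→d12:-→d13:-→d14:-→d15:-→d16:H3→d17:-→d18:-→d19:-→d20:-→d21:-→d22:-→d23:-→d24:-→d25:-→d26:-→d27:H2→d28:H1 -> H1

== LOOKUPS ==
["no-route","H1","H1","H1","H3","H0","H3","H0","H2","H0","H4","H5","H4","no-route","H3","H5","H1"]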